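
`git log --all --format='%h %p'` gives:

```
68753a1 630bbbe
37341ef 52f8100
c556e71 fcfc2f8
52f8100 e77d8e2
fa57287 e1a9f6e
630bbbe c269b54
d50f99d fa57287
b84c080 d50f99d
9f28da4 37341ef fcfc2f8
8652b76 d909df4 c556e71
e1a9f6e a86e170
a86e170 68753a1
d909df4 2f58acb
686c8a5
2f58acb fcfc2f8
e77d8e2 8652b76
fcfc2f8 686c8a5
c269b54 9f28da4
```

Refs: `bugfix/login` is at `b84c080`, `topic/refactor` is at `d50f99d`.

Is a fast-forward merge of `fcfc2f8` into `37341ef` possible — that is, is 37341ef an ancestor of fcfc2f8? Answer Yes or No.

No

A fast-forward from 37341ef to fcfc2f8 is possible iff 37341ef is an ancestor of fcfc2f8.
Ancestors of fcfc2f8: {686c8a5, fcfc2f8}.
37341ef is not among them, so fast-forward is not possible.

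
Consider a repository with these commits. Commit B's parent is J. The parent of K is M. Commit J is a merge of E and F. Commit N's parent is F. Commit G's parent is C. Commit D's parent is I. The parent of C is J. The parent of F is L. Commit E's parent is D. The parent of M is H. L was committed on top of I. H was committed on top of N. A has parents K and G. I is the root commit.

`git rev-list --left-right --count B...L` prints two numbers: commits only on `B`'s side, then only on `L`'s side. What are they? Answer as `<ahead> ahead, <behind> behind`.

5 ahead, 0 behind

Reachable from B: {B, D, E, F, I, J, L}.
Reachable from L: {I, L}.
Only in B's history (ahead): {B, D, E, F, J} — 5.
Only in L's history (behind): {} — 0.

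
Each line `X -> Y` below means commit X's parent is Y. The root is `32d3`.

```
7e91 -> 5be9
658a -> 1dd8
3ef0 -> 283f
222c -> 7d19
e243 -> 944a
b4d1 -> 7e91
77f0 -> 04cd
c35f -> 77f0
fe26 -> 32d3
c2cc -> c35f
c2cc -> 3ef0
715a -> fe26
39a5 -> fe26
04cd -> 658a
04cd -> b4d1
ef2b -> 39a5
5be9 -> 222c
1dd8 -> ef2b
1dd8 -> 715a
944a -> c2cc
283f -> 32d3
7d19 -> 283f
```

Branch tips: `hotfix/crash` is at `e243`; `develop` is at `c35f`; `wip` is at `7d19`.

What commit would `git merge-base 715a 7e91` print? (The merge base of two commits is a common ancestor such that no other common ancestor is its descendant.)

32d3

Ancestors of 715a: {32d3, 715a, fe26}.
Ancestors of 7e91: {222c, 283f, 32d3, 5be9, 7d19, 7e91}.
Common ancestors: {32d3}.
The only common ancestor is 32d3, so it is the merge base.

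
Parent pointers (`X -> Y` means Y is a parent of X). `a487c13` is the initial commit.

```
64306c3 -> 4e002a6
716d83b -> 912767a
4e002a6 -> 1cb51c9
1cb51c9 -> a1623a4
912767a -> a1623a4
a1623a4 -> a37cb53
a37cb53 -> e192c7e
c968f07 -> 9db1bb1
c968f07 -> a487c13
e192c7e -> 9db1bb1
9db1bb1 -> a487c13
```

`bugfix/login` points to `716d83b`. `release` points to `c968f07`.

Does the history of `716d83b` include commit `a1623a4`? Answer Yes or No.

Yes

Ancestors of 716d83b (commits reachable by following parents): {716d83b, 912767a, 9db1bb1, a1623a4, a37cb53, a487c13, e192c7e}.
a1623a4 is in that set, so it is an ancestor of 716d83b.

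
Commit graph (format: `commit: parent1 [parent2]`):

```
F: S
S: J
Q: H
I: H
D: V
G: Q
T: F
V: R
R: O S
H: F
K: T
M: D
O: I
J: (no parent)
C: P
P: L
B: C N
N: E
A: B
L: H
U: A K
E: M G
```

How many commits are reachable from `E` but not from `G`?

Reachable from E: {D, E, F, G, H, I, J, M, O, Q, R, S, V}.
Reachable from G: {F, G, H, J, Q, S}.
In E's history but not G's: {D, E, I, M, O, R, V} — 7 commits.

7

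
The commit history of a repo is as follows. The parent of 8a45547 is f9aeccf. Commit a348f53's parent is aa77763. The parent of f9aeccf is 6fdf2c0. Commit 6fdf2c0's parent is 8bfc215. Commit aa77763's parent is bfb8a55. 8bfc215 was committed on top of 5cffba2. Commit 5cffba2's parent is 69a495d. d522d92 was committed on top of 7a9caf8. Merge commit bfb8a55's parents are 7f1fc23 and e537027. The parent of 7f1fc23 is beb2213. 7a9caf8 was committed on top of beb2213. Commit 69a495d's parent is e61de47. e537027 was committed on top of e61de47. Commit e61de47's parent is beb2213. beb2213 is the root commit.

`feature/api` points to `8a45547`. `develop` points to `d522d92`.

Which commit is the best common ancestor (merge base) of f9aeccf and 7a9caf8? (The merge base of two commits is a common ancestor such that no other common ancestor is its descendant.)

Ancestors of f9aeccf: {5cffba2, 69a495d, 6fdf2c0, 8bfc215, beb2213, e61de47, f9aeccf}.
Ancestors of 7a9caf8: {7a9caf8, beb2213}.
Common ancestors: {beb2213}.
The only common ancestor is beb2213, so it is the merge base.

beb2213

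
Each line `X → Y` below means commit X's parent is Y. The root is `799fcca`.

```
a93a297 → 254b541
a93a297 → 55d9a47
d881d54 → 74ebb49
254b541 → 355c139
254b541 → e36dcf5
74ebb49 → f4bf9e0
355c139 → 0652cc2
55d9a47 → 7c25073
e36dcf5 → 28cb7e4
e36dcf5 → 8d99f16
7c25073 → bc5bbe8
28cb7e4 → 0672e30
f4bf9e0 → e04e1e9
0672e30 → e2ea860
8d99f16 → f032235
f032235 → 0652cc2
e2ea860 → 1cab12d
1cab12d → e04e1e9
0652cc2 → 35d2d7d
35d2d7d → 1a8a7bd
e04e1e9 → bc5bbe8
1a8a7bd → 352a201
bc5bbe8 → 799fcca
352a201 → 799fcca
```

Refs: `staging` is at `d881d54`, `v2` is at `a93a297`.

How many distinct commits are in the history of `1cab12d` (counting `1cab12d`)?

4

Walking parent pointers from 1cab12d: reachable set = {1cab12d, 799fcca, bc5bbe8, e04e1e9}.
That is 4 commits.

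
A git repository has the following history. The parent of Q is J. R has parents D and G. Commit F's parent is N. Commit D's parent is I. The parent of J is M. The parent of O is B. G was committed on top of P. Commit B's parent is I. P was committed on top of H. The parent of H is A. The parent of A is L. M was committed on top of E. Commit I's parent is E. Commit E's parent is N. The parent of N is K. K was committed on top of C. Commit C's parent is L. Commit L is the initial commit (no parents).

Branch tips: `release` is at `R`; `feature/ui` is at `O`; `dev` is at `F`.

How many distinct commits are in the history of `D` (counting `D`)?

Walking parent pointers from D: reachable set = {C, D, E, I, K, L, N}.
That is 7 commits.

7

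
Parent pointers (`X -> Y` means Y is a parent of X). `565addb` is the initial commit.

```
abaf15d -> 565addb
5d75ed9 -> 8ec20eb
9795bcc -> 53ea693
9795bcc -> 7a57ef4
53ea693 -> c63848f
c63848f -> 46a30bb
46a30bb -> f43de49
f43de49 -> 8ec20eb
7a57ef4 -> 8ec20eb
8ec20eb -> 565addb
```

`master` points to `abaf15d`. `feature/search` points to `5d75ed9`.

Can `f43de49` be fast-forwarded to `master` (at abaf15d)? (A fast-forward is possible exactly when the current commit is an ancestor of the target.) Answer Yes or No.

A fast-forward from f43de49 to abaf15d is possible iff f43de49 is an ancestor of abaf15d.
Ancestors of abaf15d: {565addb, abaf15d}.
f43de49 is not among them, so fast-forward is not possible.

No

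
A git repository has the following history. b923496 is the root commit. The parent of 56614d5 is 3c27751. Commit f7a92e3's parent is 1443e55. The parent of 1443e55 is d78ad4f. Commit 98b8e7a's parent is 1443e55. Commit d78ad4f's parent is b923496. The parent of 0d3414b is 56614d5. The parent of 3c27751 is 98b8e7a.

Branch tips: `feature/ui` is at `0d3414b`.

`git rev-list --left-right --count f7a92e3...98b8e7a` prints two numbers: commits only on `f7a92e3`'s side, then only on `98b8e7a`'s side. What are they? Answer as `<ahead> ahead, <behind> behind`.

1 ahead, 1 behind

Reachable from f7a92e3: {1443e55, b923496, d78ad4f, f7a92e3}.
Reachable from 98b8e7a: {1443e55, 98b8e7a, b923496, d78ad4f}.
Only in f7a92e3's history (ahead): {f7a92e3} — 1.
Only in 98b8e7a's history (behind): {98b8e7a} — 1.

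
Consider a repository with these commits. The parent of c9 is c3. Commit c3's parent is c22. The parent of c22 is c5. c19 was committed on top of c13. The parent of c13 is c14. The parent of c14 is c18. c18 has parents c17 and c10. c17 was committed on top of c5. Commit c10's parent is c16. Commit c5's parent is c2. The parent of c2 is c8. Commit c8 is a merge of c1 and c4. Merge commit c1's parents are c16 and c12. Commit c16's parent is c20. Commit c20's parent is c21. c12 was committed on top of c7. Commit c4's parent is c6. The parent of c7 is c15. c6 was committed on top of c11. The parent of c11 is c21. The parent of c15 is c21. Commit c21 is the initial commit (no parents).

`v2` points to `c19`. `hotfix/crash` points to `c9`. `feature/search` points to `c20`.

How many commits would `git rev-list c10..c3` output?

12

Reachable from c3: {c1, c11, c12, c15, c16, c2, c20, c21, c22, c3, c4, c5, c6, c7, c8}.
Reachable from c10: {c10, c16, c20, c21}.
In c3's history but not c10's: {c1, c11, c12, c15, c2, c22, c3, c4, c5, c6, c7, c8} — 12 commits.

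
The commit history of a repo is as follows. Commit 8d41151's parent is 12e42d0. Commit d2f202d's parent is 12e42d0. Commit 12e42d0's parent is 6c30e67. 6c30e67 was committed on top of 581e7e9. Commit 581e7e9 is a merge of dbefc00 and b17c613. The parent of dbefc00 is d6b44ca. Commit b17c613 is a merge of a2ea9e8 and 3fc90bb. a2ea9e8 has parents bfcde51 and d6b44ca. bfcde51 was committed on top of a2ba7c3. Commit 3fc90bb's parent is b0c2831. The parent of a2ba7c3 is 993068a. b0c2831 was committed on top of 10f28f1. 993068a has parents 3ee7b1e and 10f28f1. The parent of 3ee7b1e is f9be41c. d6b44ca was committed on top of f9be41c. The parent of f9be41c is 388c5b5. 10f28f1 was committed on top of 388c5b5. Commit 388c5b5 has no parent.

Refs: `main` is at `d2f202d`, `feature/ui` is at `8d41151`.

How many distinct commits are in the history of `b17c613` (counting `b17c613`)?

12

Walking parent pointers from b17c613: reachable set = {10f28f1, 388c5b5, 3ee7b1e, 3fc90bb, 993068a, a2ba7c3, a2ea9e8, b0c2831, b17c613, bfcde51, d6b44ca, f9be41c}.
That is 12 commits.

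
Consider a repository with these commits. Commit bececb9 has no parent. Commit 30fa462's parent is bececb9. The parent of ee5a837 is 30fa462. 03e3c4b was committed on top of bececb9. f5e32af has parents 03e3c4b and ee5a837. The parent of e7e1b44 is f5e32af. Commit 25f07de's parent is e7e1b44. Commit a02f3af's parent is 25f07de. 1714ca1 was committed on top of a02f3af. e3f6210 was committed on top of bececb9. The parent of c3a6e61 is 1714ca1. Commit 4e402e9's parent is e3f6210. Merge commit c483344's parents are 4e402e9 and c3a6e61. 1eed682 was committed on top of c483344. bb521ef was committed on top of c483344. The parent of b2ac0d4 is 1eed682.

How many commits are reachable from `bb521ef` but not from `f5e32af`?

9

Reachable from bb521ef: {03e3c4b, 1714ca1, 25f07de, 30fa462, 4e402e9, a02f3af, bb521ef, bececb9, c3a6e61, c483344, e3f6210, e7e1b44, ee5a837, f5e32af}.
Reachable from f5e32af: {03e3c4b, 30fa462, bececb9, ee5a837, f5e32af}.
In bb521ef's history but not f5e32af's: {1714ca1, 25f07de, 4e402e9, a02f3af, bb521ef, c3a6e61, c483344, e3f6210, e7e1b44} — 9 commits.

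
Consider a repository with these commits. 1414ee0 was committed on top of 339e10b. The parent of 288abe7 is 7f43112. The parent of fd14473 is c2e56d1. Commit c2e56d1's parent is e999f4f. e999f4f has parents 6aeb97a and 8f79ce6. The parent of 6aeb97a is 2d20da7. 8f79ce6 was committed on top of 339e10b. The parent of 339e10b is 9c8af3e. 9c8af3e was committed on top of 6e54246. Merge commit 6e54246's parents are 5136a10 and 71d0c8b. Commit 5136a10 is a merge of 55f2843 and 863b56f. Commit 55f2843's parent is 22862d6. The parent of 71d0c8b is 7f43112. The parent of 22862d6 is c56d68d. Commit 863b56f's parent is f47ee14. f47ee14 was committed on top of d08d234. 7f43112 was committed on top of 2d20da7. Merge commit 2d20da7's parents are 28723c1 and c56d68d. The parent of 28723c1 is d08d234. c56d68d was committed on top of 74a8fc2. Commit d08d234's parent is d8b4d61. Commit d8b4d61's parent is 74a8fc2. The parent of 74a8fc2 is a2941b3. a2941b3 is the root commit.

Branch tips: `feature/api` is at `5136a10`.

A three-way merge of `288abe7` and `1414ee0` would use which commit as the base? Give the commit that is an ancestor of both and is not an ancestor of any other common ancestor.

Ancestors of 288abe7: {28723c1, 288abe7, 2d20da7, 74a8fc2, 7f43112, a2941b3, c56d68d, d08d234, d8b4d61}.
Ancestors of 1414ee0: {1414ee0, 22862d6, 28723c1, 2d20da7, 339e10b, 5136a10, 55f2843, 6e54246, 71d0c8b, 74a8fc2, 7f43112, 863b56f, 9c8af3e, a2941b3, c56d68d, d08d234, d8b4d61, f47ee14}.
Common ancestors: {28723c1, 2d20da7, 74a8fc2, 7f43112, a2941b3, c56d68d, d08d234, d8b4d61}.
Among these, 7f43112 is not an ancestor of any other common ancestor — it is the merge base.

7f43112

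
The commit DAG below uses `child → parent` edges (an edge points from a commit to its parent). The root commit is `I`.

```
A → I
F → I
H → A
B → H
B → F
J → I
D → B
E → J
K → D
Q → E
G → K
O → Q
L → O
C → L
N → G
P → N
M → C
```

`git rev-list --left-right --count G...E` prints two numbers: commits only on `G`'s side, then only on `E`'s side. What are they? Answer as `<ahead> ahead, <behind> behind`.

7 ahead, 2 behind

Reachable from G: {A, B, D, F, G, H, I, K}.
Reachable from E: {E, I, J}.
Only in G's history (ahead): {A, B, D, F, G, H, K} — 7.
Only in E's history (behind): {E, J} — 2.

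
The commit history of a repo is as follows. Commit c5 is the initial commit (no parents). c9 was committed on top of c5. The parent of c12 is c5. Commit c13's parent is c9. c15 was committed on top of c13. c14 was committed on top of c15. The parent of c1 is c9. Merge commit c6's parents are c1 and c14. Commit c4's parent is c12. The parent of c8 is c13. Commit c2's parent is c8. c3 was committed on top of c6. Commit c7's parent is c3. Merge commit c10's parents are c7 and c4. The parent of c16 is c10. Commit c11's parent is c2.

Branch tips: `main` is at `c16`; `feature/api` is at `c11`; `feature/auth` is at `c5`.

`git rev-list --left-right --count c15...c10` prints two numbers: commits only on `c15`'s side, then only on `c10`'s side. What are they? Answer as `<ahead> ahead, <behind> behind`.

Reachable from c15: {c13, c15, c5, c9}.
Reachable from c10: {c1, c10, c12, c13, c14, c15, c3, c4, c5, c6, c7, c9}.
Only in c15's history (ahead): {} — 0.
Only in c10's history (behind): {c1, c10, c12, c14, c3, c4, c6, c7} — 8.

0 ahead, 8 behind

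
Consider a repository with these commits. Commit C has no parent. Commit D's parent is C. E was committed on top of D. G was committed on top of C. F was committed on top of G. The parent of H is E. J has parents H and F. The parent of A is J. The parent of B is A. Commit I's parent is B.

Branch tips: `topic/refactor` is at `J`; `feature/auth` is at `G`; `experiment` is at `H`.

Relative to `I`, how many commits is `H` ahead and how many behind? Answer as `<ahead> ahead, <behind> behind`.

0 ahead, 6 behind

Reachable from H: {C, D, E, H}.
Reachable from I: {A, B, C, D, E, F, G, H, I, J}.
Only in H's history (ahead): {} — 0.
Only in I's history (behind): {A, B, F, G, I, J} — 6.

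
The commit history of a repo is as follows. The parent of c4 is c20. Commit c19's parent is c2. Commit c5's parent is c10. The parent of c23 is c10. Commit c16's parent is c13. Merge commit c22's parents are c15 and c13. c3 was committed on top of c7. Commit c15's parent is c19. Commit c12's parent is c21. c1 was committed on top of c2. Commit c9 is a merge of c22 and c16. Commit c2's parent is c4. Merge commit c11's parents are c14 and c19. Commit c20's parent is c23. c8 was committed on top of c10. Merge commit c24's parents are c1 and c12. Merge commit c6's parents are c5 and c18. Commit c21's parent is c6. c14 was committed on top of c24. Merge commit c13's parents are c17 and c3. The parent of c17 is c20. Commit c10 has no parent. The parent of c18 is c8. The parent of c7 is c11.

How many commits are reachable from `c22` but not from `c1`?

16

Reachable from c22: {c1, c10, c11, c12, c13, c14, c15, c17, c18, c19, c2, c20, c21, c22, c23, c24, c3, c4, c5, c6, c7, c8}.
Reachable from c1: {c1, c10, c2, c20, c23, c4}.
In c22's history but not c1's: {c11, c12, c13, c14, c15, c17, c18, c19, c21, c22, c24, c3, c5, c6, c7, c8} — 16 commits.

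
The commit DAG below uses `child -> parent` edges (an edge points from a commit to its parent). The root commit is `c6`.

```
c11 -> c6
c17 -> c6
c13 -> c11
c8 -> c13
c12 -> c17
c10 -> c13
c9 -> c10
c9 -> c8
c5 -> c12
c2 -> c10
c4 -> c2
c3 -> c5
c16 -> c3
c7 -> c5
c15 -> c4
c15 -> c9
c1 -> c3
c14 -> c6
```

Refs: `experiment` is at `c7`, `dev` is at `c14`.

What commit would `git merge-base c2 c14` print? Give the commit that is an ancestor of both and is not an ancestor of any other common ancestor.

Ancestors of c2: {c10, c11, c13, c2, c6}.
Ancestors of c14: {c14, c6}.
Common ancestors: {c6}.
The only common ancestor is c6, so it is the merge base.

c6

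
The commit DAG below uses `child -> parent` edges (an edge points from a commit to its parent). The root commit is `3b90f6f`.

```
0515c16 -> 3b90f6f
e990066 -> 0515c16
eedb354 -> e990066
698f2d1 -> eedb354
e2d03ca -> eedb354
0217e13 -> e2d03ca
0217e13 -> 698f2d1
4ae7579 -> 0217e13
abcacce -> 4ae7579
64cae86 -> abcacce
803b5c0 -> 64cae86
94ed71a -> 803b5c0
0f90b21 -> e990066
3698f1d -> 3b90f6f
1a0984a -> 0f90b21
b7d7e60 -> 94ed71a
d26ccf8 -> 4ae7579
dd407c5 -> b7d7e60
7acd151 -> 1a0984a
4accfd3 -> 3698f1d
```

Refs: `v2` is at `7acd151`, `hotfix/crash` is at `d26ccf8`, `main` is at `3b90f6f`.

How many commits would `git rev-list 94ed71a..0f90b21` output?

Reachable from 0f90b21: {0515c16, 0f90b21, 3b90f6f, e990066}.
Reachable from 94ed71a: {0217e13, 0515c16, 3b90f6f, 4ae7579, 64cae86, 698f2d1, 803b5c0, 94ed71a, abcacce, e2d03ca, e990066, eedb354}.
In 0f90b21's history but not 94ed71a's: {0f90b21} — 1 commit.

1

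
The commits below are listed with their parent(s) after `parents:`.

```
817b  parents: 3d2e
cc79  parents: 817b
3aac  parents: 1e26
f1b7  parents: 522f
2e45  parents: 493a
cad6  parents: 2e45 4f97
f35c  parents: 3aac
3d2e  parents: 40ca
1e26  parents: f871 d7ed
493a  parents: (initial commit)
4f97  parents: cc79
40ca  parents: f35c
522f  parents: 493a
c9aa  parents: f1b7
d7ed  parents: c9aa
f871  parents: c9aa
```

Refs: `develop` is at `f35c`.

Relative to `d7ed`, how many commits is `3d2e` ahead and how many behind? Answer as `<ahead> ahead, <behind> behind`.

6 ahead, 0 behind

Reachable from 3d2e: {1e26, 3aac, 3d2e, 40ca, 493a, 522f, c9aa, d7ed, f1b7, f35c, f871}.
Reachable from d7ed: {493a, 522f, c9aa, d7ed, f1b7}.
Only in 3d2e's history (ahead): {1e26, 3aac, 3d2e, 40ca, f35c, f871} — 6.
Only in d7ed's history (behind): {} — 0.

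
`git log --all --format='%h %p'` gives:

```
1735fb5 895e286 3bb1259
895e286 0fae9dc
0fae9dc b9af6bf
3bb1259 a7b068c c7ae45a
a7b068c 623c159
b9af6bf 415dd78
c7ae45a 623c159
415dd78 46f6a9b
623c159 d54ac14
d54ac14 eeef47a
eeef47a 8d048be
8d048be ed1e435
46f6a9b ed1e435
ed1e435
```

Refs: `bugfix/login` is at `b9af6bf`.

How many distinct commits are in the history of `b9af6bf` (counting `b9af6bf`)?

4

Walking parent pointers from b9af6bf: reachable set = {415dd78, 46f6a9b, b9af6bf, ed1e435}.
That is 4 commits.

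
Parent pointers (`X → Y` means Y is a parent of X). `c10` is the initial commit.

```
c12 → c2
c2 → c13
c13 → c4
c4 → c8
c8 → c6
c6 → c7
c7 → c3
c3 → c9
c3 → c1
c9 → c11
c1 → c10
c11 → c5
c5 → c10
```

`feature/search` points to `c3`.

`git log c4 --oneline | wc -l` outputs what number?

Walking parent pointers from c4: reachable set = {c1, c10, c11, c3, c4, c5, c6, c7, c8, c9}.
That is 10 commits.

10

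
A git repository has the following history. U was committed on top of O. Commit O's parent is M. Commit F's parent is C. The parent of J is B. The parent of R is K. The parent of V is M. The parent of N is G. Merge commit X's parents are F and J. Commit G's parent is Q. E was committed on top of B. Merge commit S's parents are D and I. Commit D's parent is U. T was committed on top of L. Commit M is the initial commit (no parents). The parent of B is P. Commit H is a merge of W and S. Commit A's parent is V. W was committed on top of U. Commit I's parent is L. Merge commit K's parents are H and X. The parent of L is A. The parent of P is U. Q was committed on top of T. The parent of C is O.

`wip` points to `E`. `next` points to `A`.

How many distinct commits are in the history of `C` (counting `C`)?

Walking parent pointers from C: reachable set = {C, M, O}.
That is 3 commits.

3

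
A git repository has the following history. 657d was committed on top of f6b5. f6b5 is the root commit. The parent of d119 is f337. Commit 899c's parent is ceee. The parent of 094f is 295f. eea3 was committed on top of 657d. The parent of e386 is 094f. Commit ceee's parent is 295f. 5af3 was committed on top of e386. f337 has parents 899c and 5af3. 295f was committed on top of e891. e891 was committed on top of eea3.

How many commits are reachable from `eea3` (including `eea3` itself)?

3

Walking parent pointers from eea3: reachable set = {657d, eea3, f6b5}.
That is 3 commits.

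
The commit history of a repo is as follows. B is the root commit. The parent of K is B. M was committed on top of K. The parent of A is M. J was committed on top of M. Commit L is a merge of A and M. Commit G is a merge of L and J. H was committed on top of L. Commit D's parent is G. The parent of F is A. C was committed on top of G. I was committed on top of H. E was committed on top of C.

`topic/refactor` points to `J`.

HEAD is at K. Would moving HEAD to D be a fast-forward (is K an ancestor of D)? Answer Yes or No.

Yes

A fast-forward from K to D is possible iff K is an ancestor of D.
Ancestors of D: {A, B, D, G, J, K, L, M}.
K is among them, so fast-forward is possible.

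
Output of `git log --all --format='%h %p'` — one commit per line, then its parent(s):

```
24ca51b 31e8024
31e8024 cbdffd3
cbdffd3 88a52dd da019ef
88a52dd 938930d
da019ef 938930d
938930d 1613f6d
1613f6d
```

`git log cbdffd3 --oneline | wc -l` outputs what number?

Walking parent pointers from cbdffd3: reachable set = {1613f6d, 88a52dd, 938930d, cbdffd3, da019ef}.
That is 5 commits.

5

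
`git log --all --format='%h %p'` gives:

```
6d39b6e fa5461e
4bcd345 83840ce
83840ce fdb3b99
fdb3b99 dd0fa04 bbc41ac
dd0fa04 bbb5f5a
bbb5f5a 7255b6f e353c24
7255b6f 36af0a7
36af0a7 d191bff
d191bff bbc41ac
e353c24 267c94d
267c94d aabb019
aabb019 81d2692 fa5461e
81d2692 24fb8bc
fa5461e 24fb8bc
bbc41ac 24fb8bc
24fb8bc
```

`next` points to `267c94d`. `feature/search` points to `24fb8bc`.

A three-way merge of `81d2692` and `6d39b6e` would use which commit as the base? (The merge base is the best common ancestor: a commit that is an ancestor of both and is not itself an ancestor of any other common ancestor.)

24fb8bc

Ancestors of 81d2692: {24fb8bc, 81d2692}.
Ancestors of 6d39b6e: {24fb8bc, 6d39b6e, fa5461e}.
Common ancestors: {24fb8bc}.
The only common ancestor is 24fb8bc, so it is the merge base.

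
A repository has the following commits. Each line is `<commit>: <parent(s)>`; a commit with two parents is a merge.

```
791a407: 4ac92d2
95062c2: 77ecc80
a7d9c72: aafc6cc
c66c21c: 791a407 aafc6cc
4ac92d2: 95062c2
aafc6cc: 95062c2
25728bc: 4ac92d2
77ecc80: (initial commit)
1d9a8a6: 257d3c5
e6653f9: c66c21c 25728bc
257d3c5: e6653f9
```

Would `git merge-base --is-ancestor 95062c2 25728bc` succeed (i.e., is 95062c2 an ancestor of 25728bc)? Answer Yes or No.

Ancestors of 25728bc (commits reachable by following parents): {25728bc, 4ac92d2, 77ecc80, 95062c2}.
95062c2 is in that set, so it is an ancestor of 25728bc.

Yes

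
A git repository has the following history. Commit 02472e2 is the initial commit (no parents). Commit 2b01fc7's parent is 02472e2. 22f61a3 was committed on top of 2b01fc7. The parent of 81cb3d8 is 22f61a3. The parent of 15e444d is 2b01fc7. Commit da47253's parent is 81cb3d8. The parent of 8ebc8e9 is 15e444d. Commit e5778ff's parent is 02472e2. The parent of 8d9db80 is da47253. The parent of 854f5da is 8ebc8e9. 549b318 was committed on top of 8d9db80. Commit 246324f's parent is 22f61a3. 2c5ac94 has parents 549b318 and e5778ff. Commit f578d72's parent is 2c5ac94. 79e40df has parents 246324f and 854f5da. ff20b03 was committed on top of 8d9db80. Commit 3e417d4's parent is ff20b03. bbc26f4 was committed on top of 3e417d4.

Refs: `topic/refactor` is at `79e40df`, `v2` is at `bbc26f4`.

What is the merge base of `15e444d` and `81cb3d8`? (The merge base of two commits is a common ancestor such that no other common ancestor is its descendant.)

2b01fc7

Ancestors of 15e444d: {02472e2, 15e444d, 2b01fc7}.
Ancestors of 81cb3d8: {02472e2, 22f61a3, 2b01fc7, 81cb3d8}.
Common ancestors: {02472e2, 2b01fc7}.
Among these, 2b01fc7 is not an ancestor of any other common ancestor — it is the merge base.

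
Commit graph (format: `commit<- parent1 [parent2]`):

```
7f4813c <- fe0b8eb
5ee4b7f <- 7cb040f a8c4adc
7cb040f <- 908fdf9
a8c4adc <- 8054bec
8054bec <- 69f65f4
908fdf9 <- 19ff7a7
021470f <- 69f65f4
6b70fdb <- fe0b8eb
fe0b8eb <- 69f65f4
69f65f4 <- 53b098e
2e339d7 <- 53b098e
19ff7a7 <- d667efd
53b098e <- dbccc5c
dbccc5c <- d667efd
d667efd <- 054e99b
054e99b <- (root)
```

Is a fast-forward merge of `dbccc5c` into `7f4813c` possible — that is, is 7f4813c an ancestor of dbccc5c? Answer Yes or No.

A fast-forward from 7f4813c to dbccc5c is possible iff 7f4813c is an ancestor of dbccc5c.
Ancestors of dbccc5c: {054e99b, d667efd, dbccc5c}.
7f4813c is not among them, so fast-forward is not possible.

No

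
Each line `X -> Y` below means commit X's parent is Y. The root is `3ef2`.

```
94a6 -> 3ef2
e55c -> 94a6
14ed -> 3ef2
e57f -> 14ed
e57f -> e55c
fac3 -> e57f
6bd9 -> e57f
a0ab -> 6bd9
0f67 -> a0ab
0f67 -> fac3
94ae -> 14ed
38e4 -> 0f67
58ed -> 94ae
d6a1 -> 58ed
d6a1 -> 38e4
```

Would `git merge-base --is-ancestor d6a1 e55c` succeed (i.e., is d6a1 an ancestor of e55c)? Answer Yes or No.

Ancestors of e55c: {3ef2, 94a6, e55c}.
d6a1 is not in that set, so it is not an ancestor of e55c.

No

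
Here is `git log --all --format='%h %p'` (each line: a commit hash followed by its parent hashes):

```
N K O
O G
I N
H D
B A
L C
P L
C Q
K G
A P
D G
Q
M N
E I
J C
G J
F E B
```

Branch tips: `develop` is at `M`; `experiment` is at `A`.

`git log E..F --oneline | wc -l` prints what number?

Reachable from F: {A, B, C, E, F, G, I, J, K, L, N, O, P, Q}.
Reachable from E: {C, E, G, I, J, K, N, O, Q}.
In F's history but not E's: {A, B, F, L, P} — 5 commits.

5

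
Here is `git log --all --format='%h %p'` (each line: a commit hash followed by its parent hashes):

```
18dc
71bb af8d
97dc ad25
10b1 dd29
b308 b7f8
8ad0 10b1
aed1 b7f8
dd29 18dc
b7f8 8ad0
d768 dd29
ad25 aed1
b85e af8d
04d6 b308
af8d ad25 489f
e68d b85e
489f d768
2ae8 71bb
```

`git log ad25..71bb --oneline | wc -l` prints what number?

Reachable from 71bb: {10b1, 18dc, 489f, 71bb, 8ad0, ad25, aed1, af8d, b7f8, d768, dd29}.
Reachable from ad25: {10b1, 18dc, 8ad0, ad25, aed1, b7f8, dd29}.
In 71bb's history but not ad25's: {489f, 71bb, af8d, d768} — 4 commits.

4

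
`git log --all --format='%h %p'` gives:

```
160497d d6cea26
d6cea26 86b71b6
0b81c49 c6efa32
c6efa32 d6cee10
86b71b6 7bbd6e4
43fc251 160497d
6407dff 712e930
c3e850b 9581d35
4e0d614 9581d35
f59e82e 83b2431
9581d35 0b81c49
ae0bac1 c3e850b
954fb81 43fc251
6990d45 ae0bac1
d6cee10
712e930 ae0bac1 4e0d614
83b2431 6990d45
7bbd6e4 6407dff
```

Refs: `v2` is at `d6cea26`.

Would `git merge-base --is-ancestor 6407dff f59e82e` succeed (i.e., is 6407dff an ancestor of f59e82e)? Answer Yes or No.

No

Ancestors of f59e82e: {0b81c49, 6990d45, 83b2431, 9581d35, ae0bac1, c3e850b, c6efa32, d6cee10, f59e82e}.
6407dff is not in that set, so it is not an ancestor of f59e82e.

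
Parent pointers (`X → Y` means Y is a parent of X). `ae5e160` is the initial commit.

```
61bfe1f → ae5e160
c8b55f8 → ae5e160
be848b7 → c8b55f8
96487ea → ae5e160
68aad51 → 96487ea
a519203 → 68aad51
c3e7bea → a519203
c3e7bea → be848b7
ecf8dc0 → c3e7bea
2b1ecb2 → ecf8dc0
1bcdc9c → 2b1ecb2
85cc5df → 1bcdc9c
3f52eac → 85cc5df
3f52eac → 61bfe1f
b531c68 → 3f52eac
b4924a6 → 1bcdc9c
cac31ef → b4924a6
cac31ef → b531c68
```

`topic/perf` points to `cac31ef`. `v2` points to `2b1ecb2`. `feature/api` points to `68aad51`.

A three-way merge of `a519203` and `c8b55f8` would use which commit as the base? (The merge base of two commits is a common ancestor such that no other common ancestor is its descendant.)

Ancestors of a519203: {68aad51, 96487ea, a519203, ae5e160}.
Ancestors of c8b55f8: {ae5e160, c8b55f8}.
Common ancestors: {ae5e160}.
The only common ancestor is ae5e160, so it is the merge base.

ae5e160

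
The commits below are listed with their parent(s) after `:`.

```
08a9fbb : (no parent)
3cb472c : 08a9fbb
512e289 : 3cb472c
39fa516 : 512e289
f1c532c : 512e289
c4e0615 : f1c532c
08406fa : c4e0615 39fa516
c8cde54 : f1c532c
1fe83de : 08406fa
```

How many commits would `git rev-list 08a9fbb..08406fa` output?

Reachable from 08406fa: {08406fa, 08a9fbb, 39fa516, 3cb472c, 512e289, c4e0615, f1c532c}.
Reachable from 08a9fbb: {08a9fbb}.
In 08406fa's history but not 08a9fbb's: {08406fa, 39fa516, 3cb472c, 512e289, c4e0615, f1c532c} — 6 commits.

6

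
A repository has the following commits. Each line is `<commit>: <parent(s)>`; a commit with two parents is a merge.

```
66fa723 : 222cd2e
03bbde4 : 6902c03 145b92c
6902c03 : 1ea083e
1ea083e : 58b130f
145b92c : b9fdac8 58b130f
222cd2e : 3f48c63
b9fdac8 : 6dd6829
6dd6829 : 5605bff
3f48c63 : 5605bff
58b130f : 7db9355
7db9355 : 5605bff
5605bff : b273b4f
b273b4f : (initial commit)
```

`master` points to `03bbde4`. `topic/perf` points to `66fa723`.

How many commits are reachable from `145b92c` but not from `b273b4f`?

Reachable from 145b92c: {145b92c, 5605bff, 58b130f, 6dd6829, 7db9355, b273b4f, b9fdac8}.
Reachable from b273b4f: {b273b4f}.
In 145b92c's history but not b273b4f's: {145b92c, 5605bff, 58b130f, 6dd6829, 7db9355, b9fdac8} — 6 commits.

6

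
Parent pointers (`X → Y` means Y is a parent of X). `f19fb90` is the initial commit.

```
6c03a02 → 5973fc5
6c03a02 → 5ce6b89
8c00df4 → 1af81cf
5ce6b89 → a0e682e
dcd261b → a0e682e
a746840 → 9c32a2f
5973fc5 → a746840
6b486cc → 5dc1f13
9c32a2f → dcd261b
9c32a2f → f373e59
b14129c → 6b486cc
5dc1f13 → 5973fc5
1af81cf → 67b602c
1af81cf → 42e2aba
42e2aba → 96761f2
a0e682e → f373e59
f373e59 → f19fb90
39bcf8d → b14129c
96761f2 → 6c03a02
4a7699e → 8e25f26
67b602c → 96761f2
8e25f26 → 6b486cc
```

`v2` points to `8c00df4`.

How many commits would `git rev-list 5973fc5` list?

7

Walking parent pointers from 5973fc5: reachable set = {5973fc5, 9c32a2f, a0e682e, a746840, dcd261b, f19fb90, f373e59}.
That is 7 commits.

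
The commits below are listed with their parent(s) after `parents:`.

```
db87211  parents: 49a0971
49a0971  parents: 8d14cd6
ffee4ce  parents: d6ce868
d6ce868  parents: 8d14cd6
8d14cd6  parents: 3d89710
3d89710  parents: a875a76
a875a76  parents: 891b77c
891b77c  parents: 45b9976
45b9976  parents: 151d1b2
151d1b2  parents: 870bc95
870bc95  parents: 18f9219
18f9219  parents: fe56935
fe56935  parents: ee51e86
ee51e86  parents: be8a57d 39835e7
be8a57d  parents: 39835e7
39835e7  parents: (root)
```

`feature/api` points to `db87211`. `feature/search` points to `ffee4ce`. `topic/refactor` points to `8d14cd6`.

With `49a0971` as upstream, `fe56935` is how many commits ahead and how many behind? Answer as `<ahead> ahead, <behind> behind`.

0 ahead, 9 behind

Reachable from fe56935: {39835e7, be8a57d, ee51e86, fe56935}.
Reachable from 49a0971: {151d1b2, 18f9219, 39835e7, 3d89710, 45b9976, 49a0971, 870bc95, 891b77c, 8d14cd6, a875a76, be8a57d, ee51e86, fe56935}.
Only in fe56935's history (ahead): {} — 0.
Only in 49a0971's history (behind): {151d1b2, 18f9219, 3d89710, 45b9976, 49a0971, 870bc95, 891b77c, 8d14cd6, a875a76} — 9.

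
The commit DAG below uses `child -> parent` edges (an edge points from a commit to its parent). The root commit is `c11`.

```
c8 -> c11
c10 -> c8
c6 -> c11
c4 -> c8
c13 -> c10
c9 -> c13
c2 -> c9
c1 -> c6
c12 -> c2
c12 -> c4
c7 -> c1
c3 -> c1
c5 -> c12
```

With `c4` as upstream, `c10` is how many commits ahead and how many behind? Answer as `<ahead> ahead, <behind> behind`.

Reachable from c10: {c10, c11, c8}.
Reachable from c4: {c11, c4, c8}.
Only in c10's history (ahead): {c10} — 1.
Only in c4's history (behind): {c4} — 1.

1 ahead, 1 behind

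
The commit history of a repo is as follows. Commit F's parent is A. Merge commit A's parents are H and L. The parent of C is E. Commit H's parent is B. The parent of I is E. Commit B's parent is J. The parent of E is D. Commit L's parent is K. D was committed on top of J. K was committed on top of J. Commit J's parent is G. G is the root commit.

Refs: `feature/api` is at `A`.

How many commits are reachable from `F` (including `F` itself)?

Walking parent pointers from F: reachable set = {A, B, F, G, H, J, K, L}.
That is 8 commits.

8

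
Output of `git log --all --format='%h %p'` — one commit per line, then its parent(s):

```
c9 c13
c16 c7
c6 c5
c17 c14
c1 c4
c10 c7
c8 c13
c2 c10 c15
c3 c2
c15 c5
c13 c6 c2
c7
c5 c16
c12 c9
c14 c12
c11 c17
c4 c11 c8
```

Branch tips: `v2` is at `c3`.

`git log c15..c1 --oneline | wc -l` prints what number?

Reachable from c1: {c1, c10, c11, c12, c13, c14, c15, c16, c17, c2, c4, c5, c6, c7, c8, c9}.
Reachable from c15: {c15, c16, c5, c7}.
In c1's history but not c15's: {c1, c10, c11, c12, c13, c14, c17, c2, c4, c6, c8, c9} — 12 commits.

12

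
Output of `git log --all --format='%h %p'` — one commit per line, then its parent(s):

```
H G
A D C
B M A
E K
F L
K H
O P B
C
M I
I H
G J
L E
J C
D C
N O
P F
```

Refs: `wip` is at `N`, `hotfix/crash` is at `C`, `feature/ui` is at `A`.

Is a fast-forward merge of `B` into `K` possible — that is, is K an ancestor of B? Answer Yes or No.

No

A fast-forward from K to B is possible iff K is an ancestor of B.
Ancestors of B: {A, B, C, D, G, H, I, J, M}.
K is not among them, so fast-forward is not possible.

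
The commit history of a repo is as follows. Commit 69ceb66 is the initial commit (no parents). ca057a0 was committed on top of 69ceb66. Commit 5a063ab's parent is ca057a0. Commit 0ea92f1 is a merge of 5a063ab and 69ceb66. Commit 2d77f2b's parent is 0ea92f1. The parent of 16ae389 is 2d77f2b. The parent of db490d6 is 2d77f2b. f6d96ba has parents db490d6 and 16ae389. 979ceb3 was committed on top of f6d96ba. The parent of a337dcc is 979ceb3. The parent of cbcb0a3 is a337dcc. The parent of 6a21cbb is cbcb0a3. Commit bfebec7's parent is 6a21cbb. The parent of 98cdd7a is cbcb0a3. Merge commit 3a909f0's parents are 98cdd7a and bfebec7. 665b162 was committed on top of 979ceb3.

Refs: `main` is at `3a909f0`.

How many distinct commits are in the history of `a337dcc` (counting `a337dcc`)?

Walking parent pointers from a337dcc: reachable set = {0ea92f1, 16ae389, 2d77f2b, 5a063ab, 69ceb66, 979ceb3, a337dcc, ca057a0, db490d6, f6d96ba}.
That is 10 commits.

10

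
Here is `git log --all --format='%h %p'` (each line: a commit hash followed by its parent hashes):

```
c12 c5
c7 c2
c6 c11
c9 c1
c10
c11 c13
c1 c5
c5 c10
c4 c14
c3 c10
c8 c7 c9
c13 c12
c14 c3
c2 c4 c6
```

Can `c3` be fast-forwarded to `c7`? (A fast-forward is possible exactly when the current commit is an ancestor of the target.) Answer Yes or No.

Yes

A fast-forward from c3 to c7 is possible iff c3 is an ancestor of c7.
Ancestors of c7: {c10, c11, c12, c13, c14, c2, c3, c4, c5, c6, c7}.
c3 is among them, so fast-forward is possible.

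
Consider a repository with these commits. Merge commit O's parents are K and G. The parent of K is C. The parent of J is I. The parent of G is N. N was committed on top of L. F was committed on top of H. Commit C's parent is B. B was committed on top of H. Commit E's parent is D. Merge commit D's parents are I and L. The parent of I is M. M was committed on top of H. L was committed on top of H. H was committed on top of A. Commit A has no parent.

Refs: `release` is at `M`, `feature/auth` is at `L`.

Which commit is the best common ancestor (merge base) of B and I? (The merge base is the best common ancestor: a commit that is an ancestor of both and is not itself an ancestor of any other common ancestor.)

H

Ancestors of B: {A, B, H}.
Ancestors of I: {A, H, I, M}.
Common ancestors: {A, H}.
Among these, H is not an ancestor of any other common ancestor — it is the merge base.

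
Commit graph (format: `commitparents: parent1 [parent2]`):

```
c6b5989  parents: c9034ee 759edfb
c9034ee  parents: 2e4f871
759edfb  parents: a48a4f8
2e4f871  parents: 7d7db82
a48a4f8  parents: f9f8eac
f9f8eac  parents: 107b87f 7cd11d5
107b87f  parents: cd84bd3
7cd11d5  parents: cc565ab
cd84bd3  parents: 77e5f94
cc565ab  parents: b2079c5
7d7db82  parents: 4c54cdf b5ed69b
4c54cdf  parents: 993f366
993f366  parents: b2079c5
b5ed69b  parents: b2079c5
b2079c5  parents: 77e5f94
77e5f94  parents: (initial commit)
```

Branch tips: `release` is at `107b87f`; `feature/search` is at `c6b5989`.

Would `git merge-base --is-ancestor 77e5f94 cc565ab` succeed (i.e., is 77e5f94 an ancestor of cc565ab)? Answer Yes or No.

Ancestors of cc565ab (commits reachable by following parents): {77e5f94, b2079c5, cc565ab}.
77e5f94 is in that set, so it is an ancestor of cc565ab.

Yes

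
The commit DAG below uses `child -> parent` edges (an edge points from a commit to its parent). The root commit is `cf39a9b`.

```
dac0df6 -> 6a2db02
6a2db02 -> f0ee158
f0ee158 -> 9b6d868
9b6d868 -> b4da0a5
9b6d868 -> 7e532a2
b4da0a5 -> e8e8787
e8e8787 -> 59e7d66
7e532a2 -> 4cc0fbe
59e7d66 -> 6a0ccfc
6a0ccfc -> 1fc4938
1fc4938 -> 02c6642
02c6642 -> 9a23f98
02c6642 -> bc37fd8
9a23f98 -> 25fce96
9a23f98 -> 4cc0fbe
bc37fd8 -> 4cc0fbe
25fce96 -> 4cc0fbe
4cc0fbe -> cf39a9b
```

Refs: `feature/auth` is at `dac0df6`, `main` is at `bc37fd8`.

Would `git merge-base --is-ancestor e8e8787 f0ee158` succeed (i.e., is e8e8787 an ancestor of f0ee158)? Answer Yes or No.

Ancestors of f0ee158 (commits reachable by following parents): {02c6642, 1fc4938, 25fce96, 4cc0fbe, 59e7d66, 6a0ccfc, 7e532a2, 9a23f98, 9b6d868, b4da0a5, bc37fd8, cf39a9b, e8e8787, f0ee158}.
e8e8787 is in that set, so it is an ancestor of f0ee158.

Yes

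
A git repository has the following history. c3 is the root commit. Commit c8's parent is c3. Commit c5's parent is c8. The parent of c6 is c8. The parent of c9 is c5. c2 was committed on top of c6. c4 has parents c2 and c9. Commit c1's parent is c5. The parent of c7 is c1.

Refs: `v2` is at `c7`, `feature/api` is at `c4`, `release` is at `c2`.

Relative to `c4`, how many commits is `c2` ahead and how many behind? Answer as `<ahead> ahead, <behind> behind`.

Reachable from c2: {c2, c3, c6, c8}.
Reachable from c4: {c2, c3, c4, c5, c6, c8, c9}.
Only in c2's history (ahead): {} — 0.
Only in c4's history (behind): {c4, c5, c9} — 3.

0 ahead, 3 behind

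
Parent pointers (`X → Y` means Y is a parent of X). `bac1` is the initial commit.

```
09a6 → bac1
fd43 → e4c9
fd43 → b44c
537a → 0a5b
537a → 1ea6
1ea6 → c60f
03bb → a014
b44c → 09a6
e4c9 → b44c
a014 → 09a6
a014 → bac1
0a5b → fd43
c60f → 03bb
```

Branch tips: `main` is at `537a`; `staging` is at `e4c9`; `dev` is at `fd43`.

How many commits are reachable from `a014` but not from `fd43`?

Reachable from a014: {09a6, a014, bac1}.
Reachable from fd43: {09a6, b44c, bac1, e4c9, fd43}.
In a014's history but not fd43's: {a014} — 1 commit.

1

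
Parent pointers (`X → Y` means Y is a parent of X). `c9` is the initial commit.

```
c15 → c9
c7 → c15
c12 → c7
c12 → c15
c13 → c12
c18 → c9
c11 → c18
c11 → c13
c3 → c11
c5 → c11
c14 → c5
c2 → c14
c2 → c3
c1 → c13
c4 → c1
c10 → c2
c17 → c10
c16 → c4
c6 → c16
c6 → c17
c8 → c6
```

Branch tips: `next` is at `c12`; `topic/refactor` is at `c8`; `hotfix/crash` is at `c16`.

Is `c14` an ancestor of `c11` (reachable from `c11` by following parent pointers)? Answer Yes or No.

Ancestors of c11: {c11, c12, c13, c15, c18, c7, c9}.
c14 is not in that set, so it is not an ancestor of c11.

No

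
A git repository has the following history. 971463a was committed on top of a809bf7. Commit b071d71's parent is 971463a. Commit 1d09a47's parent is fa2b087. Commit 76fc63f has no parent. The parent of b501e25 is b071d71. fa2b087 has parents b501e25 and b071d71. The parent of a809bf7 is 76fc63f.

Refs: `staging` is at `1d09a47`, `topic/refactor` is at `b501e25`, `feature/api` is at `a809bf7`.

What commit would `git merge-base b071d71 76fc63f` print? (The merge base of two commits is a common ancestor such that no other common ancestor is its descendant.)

Ancestors of b071d71: {76fc63f, 971463a, a809bf7, b071d71}.
Ancestors of 76fc63f: {76fc63f}.
Common ancestors: {76fc63f}.
The only common ancestor is 76fc63f, so it is the merge base.

76fc63f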